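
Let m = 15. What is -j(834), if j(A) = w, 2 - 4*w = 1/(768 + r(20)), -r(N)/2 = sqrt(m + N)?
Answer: -147325/294842 + sqrt(35)/1179368 ≈ -0.49967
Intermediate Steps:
r(N) = -2*sqrt(15 + N)
w = 1/2 - 1/(4*(768 - 2*sqrt(35))) (w = 1/2 - 1/(4*(768 - 2*sqrt(15 + 20))) = 1/2 - 1/(4*(768 - 2*sqrt(35))) ≈ 0.49967)
j(A) = 147325/294842 - sqrt(35)/1179368
-j(834) = -(147325/294842 - sqrt(35)/1179368) = -147325/294842 + sqrt(35)/1179368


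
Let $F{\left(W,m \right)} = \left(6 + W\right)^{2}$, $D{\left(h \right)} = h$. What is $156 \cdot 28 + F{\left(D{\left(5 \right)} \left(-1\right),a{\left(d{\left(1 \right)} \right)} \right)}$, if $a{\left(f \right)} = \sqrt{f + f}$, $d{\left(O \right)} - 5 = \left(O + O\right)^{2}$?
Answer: $4369$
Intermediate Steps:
$d{\left(O \right)} = 5 + 4 O^{2}$ ($d{\left(O \right)} = 5 + \left(O + O\right)^{2} = 5 + \left(2 O\right)^{2} = 5 + 4 O^{2}$)
$a{\left(f \right)} = \sqrt{2} \sqrt{f}$ ($a{\left(f \right)} = \sqrt{2 f} = \sqrt{2} \sqrt{f}$)
$156 \cdot 28 + F{\left(D{\left(5 \right)} \left(-1\right),a{\left(d{\left(1 \right)} \right)} \right)} = 156 \cdot 28 + \left(6 + 5 \left(-1\right)\right)^{2} = 4368 + \left(6 - 5\right)^{2} = 4368 + 1^{2} = 4368 + 1 = 4369$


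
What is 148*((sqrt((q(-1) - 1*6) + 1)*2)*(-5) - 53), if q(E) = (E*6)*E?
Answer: -9324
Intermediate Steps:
q(E) = 6*E**2 (q(E) = (6*E)*E = 6*E**2)
148*((sqrt((q(-1) - 1*6) + 1)*2)*(-5) - 53) = 148*((sqrt((6*(-1)**2 - 1*6) + 1)*2)*(-5) - 53) = 148*((sqrt((6*1 - 6) + 1)*2)*(-5) - 53) = 148*((sqrt((6 - 6) + 1)*2)*(-5) - 53) = 148*((sqrt(0 + 1)*2)*(-5) - 53) = 148*((sqrt(1)*2)*(-5) - 53) = 148*((1*2)*(-5) - 53) = 148*(2*(-5) - 53) = 148*(-10 - 53) = 148*(-63) = -9324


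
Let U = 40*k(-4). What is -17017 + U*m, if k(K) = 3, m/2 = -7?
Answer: -18697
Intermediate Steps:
m = -14 (m = 2*(-7) = -14)
U = 120 (U = 40*3 = 120)
-17017 + U*m = -17017 + 120*(-14) = -17017 - 1680 = -18697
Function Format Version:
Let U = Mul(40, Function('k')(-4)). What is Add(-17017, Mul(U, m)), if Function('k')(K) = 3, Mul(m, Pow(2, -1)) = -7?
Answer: -18697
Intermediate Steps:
m = -14 (m = Mul(2, -7) = -14)
U = 120 (U = Mul(40, 3) = 120)
Add(-17017, Mul(U, m)) = Add(-17017, Mul(120, -14)) = Add(-17017, -1680) = -18697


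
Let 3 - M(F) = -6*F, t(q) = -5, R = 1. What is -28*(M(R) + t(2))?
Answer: -112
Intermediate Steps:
M(F) = 3 + 6*F (M(F) = 3 - (-6)*F = 3 + 6*F)
-28*(M(R) + t(2)) = -28*((3 + 6*1) - 5) = -28*((3 + 6) - 5) = -28*(9 - 5) = -28*4 = -112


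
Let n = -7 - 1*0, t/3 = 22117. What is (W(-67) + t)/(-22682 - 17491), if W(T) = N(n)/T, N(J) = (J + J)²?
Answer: -4445321/2691591 ≈ -1.6516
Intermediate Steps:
t = 66351 (t = 3*22117 = 66351)
n = -7 (n = -7 + 0 = -7)
N(J) = 4*J² (N(J) = (2*J)² = 4*J²)
W(T) = 196/T (W(T) = (4*(-7)²)/T = (4*49)/T = 196/T)
(W(-67) + t)/(-22682 - 17491) = (196/(-67) + 66351)/(-22682 - 17491) = (196*(-1/67) + 66351)/(-40173) = (-196/67 + 66351)*(-1/40173) = (4445321/67)*(-1/40173) = -4445321/2691591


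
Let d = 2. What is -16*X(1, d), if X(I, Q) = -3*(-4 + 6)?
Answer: 96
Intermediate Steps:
X(I, Q) = -6 (X(I, Q) = -3*2 = -6)
-16*X(1, d) = -16*(-6) = 96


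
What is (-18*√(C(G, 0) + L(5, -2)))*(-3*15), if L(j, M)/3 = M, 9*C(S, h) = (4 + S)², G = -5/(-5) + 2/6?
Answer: 90*I*√230 ≈ 1364.9*I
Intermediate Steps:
G = 4/3 (G = -5*(-⅕) + 2*(⅙) = 1 + ⅓ = 4/3 ≈ 1.3333)
C(S, h) = (4 + S)²/9
L(j, M) = 3*M
(-18*√(C(G, 0) + L(5, -2)))*(-3*15) = (-18*√((4 + 4/3)²/9 + 3*(-2)))*(-3*15) = -18*√((16/3)²/9 - 6)*(-45) = -18*√((⅑)*(256/9) - 6)*(-45) = -18*√(256/81 - 6)*(-45) = -2*I*√230*(-45) = 90*I*√230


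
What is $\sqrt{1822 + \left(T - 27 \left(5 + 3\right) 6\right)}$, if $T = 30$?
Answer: $2 \sqrt{139} \approx 23.58$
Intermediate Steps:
$\sqrt{1822 + \left(T - 27 \left(5 + 3\right) 6\right)} = \sqrt{1822 + \left(30 - 27 \left(5 + 3\right) 6\right)} = \sqrt{1822 + \left(30 - 27 \cdot 8 \cdot 6\right)} = \sqrt{1822 + \left(30 - 1296\right)} = \sqrt{1822 - 1266} = \sqrt{556} = 2 \sqrt{139}$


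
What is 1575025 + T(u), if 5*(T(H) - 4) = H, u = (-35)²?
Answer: 1575274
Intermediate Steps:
u = 1225
T(H) = 4 + H/5
1575025 + T(u) = 1575025 + (4 + (⅕)*1225) = 1575025 + (4 + 245) = 1575025 + 249 = 1575274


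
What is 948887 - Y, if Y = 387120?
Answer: 561767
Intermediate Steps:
948887 - Y = 948887 - 1*387120 = 948887 - 387120 = 561767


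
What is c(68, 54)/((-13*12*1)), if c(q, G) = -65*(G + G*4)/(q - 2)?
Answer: 75/44 ≈ 1.7045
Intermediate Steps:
c(q, G) = -325*G/(-2 + q) (c(q, G) = -65*(G + 4*G)/(-2 + q) = -65*5*G/(-2 + q) = -325*G/(-2 + q))
c(68, 54)/((-13*12*1)) = (-325*54/(-2 + 68))/((-13*12*1)) = (-325*54/66)/((-156*1)) = -325*54*1/66/(-156) = -2925/11*(-1/156) = 75/44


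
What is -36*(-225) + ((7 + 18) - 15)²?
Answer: 8200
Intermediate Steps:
-36*(-225) + ((7 + 18) - 15)² = 8100 + (25 - 15)² = 8100 + 10² = 8100 + 100 = 8200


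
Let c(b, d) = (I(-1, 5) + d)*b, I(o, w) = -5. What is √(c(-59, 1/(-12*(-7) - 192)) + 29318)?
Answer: √9594789/18 ≈ 172.09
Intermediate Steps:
c(b, d) = b*(-5 + d) (c(b, d) = (-5 + d)*b = b*(-5 + d))
√(c(-59, 1/(-12*(-7) - 192)) + 29318) = √(-59*(-5 + 1/(-12*(-7) - 192)) + 29318) = √(-59*(-5 + 1/(84 - 192)) + 29318) = √(-59*(-5 + 1/(-108)) + 29318) = √(-59*(-5 - 1/108) + 29318) = √(-59*(-541/108) + 29318) = √(31919/108 + 29318) = √(3198263/108) = √9594789/18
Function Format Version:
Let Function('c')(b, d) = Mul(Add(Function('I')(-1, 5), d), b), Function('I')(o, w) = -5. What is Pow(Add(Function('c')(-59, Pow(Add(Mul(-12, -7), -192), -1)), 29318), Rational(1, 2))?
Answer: Mul(Rational(1, 18), Pow(9594789, Rational(1, 2))) ≈ 172.09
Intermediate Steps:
Function('c')(b, d) = Mul(b, Add(-5, d)) (Function('c')(b, d) = Mul(Add(-5, d), b) = Mul(b, Add(-5, d)))
Pow(Add(Function('c')(-59, Pow(Add(Mul(-12, -7), -192), -1)), 29318), Rational(1, 2)) = Pow(Add(Mul(-59, Add(-5, Pow(Add(Mul(-12, -7), -192), -1))), 29318), Rational(1, 2)) = Pow(Add(Mul(-59, Add(-5, Pow(Add(84, -192), -1))), 29318), Rational(1, 2)) = Pow(Add(Mul(-59, Add(-5, Pow(-108, -1))), 29318), Rational(1, 2)) = Pow(Add(Mul(-59, Add(-5, Rational(-1, 108))), 29318), Rational(1, 2)) = Pow(Add(Mul(-59, Rational(-541, 108)), 29318), Rational(1, 2)) = Pow(Add(Rational(31919, 108), 29318), Rational(1, 2)) = Pow(Rational(3198263, 108), Rational(1, 2)) = Mul(Rational(1, 18), Pow(9594789, Rational(1, 2)))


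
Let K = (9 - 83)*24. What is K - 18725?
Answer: -20501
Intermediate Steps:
K = -1776 (K = -74*24 = -1776)
K - 18725 = -1776 - 18725 = -20501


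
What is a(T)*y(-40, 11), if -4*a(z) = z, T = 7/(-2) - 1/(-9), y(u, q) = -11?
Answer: -671/72 ≈ -9.3194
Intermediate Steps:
T = -61/18 (T = 7*(-1/2) - 1*(-1/9) = -7/2 + 1/9 = -61/18 ≈ -3.3889)
a(z) = -z/4
a(T)*y(-40, 11) = -1/4*(-61/18)*(-11) = (61/72)*(-11) = -671/72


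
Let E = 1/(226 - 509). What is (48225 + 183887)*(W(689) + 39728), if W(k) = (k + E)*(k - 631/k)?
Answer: 23254687639934912/194987 ≈ 1.1926e+11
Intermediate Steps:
E = -1/283 (E = 1/(-283) = -1/283 ≈ -0.0035336)
W(k) = (-1/283 + k)*(k - 631/k) (W(k) = (k - 1/283)*(k - 631/k) = (-1/283 + k)*(k - 631/k))
(48225 + 183887)*(W(689) + 39728) = (48225 + 183887)*((-631 + 689² - 1/283*689 + (631/283)/689) + 39728) = 232112*((-631 + 474721 - 689/283 + (631/283)*(1/689)) + 39728) = 232112*((-631 + 474721 - 689/283 + 631/194987) + 39728) = 232112*(92440912740/194987 + 39728) = 232112*(100187356276/194987) = 23254687639934912/194987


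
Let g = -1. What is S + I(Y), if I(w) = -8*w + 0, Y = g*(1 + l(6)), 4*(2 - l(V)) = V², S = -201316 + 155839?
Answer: -45525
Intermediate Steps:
S = -45477
l(V) = 2 - V²/4
Y = 6 (Y = -(1 + (2 - ¼*6²)) = -(1 + (2 - ¼*36)) = -(1 + (2 - 9)) = -(1 - 7) = -1*(-6) = 6)
I(w) = -8*w
S + I(Y) = -45477 - 8*6 = -45477 - 48 = -45525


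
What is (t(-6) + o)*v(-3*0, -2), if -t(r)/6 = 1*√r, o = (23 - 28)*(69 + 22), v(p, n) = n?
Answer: 910 + 12*I*√6 ≈ 910.0 + 29.394*I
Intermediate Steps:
o = -455 (o = -5*91 = -455)
t(r) = -6*√r
(t(-6) + o)*v(-3*0, -2) = (-6*I*√6 - 455)*(-2) = (-455 - 6*I*√6)*(-2) = 910 + 12*I*√6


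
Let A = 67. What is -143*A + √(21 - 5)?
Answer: -9577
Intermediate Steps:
-143*A + √(21 - 5) = -143*67 + √(21 - 5) = -9581 + √16 = -9581 + 4 = -9577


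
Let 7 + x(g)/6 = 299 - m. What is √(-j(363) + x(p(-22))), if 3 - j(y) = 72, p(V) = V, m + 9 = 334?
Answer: I*√129 ≈ 11.358*I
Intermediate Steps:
m = 325 (m = -9 + 334 = 325)
j(y) = -69 (j(y) = 3 - 1*72 = 3 - 72 = -69)
x(g) = -198 (x(g) = -42 + 6*(299 - 1*325) = -42 + 6*(299 - 325) = -42 + 6*(-26) = -42 - 156 = -198)
√(-j(363) + x(p(-22))) = √(-1*(-69) - 198) = √(69 - 198) = √(-129) = I*√129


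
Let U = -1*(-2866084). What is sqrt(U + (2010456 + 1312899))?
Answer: sqrt(6189439) ≈ 2487.9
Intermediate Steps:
U = 2866084
sqrt(U + (2010456 + 1312899)) = sqrt(2866084 + (2010456 + 1312899)) = sqrt(2866084 + 3323355) = sqrt(6189439)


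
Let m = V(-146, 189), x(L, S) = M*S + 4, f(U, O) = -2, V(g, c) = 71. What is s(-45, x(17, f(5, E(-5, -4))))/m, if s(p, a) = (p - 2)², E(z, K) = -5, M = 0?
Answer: 2209/71 ≈ 31.113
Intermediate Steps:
x(L, S) = 4 (x(L, S) = 0*S + 4 = 0 + 4 = 4)
s(p, a) = (-2 + p)²
m = 71
s(-45, x(17, f(5, E(-5, -4))))/m = (-2 - 45)²/71 = (-47)²*(1/71) = 2209*(1/71) = 2209/71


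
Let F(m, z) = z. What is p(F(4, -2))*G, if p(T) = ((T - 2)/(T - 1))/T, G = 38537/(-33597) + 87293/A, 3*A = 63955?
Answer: -12667429856/6446088405 ≈ -1.9651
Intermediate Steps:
A = 63955/3 (A = (1/3)*63955 = 63955/3 ≈ 21318.)
G = 6333714928/2148696135 (G = 38537/(-33597) + 87293/(63955/3) = 38537*(-1/33597) + 87293*(3/63955) = -38537/33597 + 261879/63955 = 6333714928/2148696135 ≈ 2.9477)
p(T) = (-2 + T)/(T*(-1 + T)) (p(T) = ((-2 + T)/(-1 + T))/T = (-2 + T)/(T*(-1 + T)))
p(F(4, -2))*G = ((-2 - 2)/((-2)*(-1 - 2)))*(6333714928/2148696135) = -1/2*(-4)/(-3)*(6333714928/2148696135) = -1/2*(-1/3)*(-4)*(6333714928/2148696135) = -2/3*6333714928/2148696135 = -12667429856/6446088405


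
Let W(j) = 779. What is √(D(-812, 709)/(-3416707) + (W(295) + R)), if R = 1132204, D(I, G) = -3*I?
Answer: √269924799871908435/488101 ≈ 1064.4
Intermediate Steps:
√(D(-812, 709)/(-3416707) + (W(295) + R)) = √(-3*(-812)/(-3416707) + (779 + 1132204)) = √(2436*(-1/3416707) + 1132983) = √(-348/488101 + 1132983) = √(553010134935/488101) = √269924799871908435/488101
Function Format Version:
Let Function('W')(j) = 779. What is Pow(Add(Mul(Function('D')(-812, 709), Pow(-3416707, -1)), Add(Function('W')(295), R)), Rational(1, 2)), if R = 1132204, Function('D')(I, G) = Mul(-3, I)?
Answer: Mul(Rational(1, 488101), Pow(269924799871908435, Rational(1, 2))) ≈ 1064.4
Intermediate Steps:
Pow(Add(Mul(Function('D')(-812, 709), Pow(-3416707, -1)), Add(Function('W')(295), R)), Rational(1, 2)) = Pow(Add(Mul(Mul(-3, -812), Pow(-3416707, -1)), Add(779, 1132204)), Rational(1, 2)) = Pow(Add(Mul(2436, Rational(-1, 3416707)), 1132983), Rational(1, 2)) = Pow(Add(Rational(-348, 488101), 1132983), Rational(1, 2)) = Pow(Rational(553010134935, 488101), Rational(1, 2)) = Mul(Rational(1, 488101), Pow(269924799871908435, Rational(1, 2)))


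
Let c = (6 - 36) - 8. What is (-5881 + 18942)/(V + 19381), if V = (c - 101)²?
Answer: 353/1046 ≈ 0.33748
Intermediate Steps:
c = -38 (c = -30 - 8 = -38)
V = 19321 (V = (-38 - 101)² = (-139)² = 19321)
(-5881 + 18942)/(V + 19381) = (-5881 + 18942)/(19321 + 19381) = 13061/38702 = 13061*(1/38702) = 353/1046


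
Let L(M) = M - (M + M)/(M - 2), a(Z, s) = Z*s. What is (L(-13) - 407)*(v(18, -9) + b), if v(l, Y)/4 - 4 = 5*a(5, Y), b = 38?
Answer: 1783932/5 ≈ 3.5679e+5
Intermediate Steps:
L(M) = M - 2*M/(-2 + M)
v(l, Y) = 16 + 100*Y (v(l, Y) = 16 + 4*(5*(5*Y)) = 16 + 4*(25*Y) = 16 + 100*Y)
(L(-13) - 407)*(v(18, -9) + b) = (-13*(-4 - 13)/(-2 - 13) - 407)*((16 + 100*(-9)) + 38) = (-13*(-17)/(-15) - 407)*((16 - 900) + 38) = (-13*(-1/15)*(-17) - 407)*(-884 + 38) = (-221/15 - 407)*(-846) = -6326/15*(-846) = 1783932/5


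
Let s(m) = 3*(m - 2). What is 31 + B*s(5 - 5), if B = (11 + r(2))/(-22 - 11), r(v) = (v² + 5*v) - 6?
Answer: 379/11 ≈ 34.455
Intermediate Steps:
r(v) = -6 + v² + 5*v
s(m) = -6 + 3*m (s(m) = 3*(-2 + m) = -6 + 3*m)
B = -19/33 (B = (11 + (-6 + 2² + 5*2))/(-22 - 11) = (11 + (-6 + 4 + 10))/(-33) = (11 + 8)*(-1/33) = 19*(-1/33) = -19/33 ≈ -0.57576)
31 + B*s(5 - 5) = 31 - 19*(-6 + 3*(5 - 5))/33 = 31 - 19*(-6 + 3*0)/33 = 31 - 19*(-6 + 0)/33 = 31 - 19/33*(-6) = 31 + 38/11 = 379/11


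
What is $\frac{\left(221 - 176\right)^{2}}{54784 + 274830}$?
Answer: $\frac{2025}{329614} \approx 0.0061435$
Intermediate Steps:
$\frac{\left(221 - 176\right)^{2}}{54784 + 274830} = \frac{\left(221 - 176\right)^{2}}{329614} = 45^{2} \cdot \frac{1}{329614} = 2025 \cdot \frac{1}{329614} = \frac{2025}{329614}$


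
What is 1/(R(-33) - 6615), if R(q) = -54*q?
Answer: -1/4833 ≈ -0.00020691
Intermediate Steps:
1/(R(-33) - 6615) = 1/(-54*(-33) - 6615) = 1/(1782 - 6615) = 1/(-4833) = -1/4833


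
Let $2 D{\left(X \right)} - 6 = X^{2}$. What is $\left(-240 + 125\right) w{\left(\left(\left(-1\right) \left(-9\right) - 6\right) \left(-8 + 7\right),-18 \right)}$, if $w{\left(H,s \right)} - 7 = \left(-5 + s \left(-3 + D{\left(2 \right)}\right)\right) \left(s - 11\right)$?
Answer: $-137540$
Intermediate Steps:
$D{\left(X \right)} = 3 + \frac{X^{2}}{2}$
$w{\left(H,s \right)} = 7 + \left(-11 + s\right) \left(-5 + 2 s\right)$ ($w{\left(H,s \right)} = 7 + \left(-5 + s \left(-3 + \left(3 + \frac{2^{2}}{2}\right)\right)\right) \left(s - 11\right) = 7 + \left(-5 + s \left(-3 + \left(3 + \frac{1}{2} \cdot 4\right)\right)\right) \left(-11 + s\right) = 7 + \left(-5 + s \left(-3 + \left(3 + 2\right)\right)\right) \left(-11 + s\right) = 7 + \left(-5 + s \left(-3 + 5\right)\right) \left(-11 + s\right) = 7 + \left(-5 + s 2\right) \left(-11 + s\right) = 7 + \left(-5 + 2 s\right) \left(-11 + s\right) = 7 + \left(-11 + s\right) \left(-5 + 2 s\right)$)
$\left(-240 + 125\right) w{\left(\left(\left(-1\right) \left(-9\right) - 6\right) \left(-8 + 7\right),-18 \right)} = \left(-240 + 125\right) \left(62 - -486 + 2 \left(-18\right)^{2}\right) = - 115 \left(62 + 486 + 2 \cdot 324\right) = - 115 \left(62 + 486 + 648\right) = \left(-115\right) 1196 = -137540$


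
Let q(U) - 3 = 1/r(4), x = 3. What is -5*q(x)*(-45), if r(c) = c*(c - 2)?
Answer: 5625/8 ≈ 703.13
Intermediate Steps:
r(c) = c*(-2 + c)
q(U) = 25/8 (q(U) = 3 + 1/(4*(-2 + 4)) = 3 + 1/(4*2) = 3 + 1/8 = 3 + ⅛ = 25/8)
-5*q(x)*(-45) = -5*25/8*(-45) = -125/8*(-45) = 5625/8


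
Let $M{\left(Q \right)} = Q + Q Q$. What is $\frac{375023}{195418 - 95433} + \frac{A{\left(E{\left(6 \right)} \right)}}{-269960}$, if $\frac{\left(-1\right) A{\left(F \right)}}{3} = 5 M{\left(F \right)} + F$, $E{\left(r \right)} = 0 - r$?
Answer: $\frac{506422013}{134959753} \approx 3.7524$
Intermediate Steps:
$M{\left(Q \right)} = Q + Q^{2}$
$E{\left(r \right)} = - r$
$A{\left(F \right)} = - 3 F - 15 F \left(1 + F\right)$ ($A{\left(F \right)} = - 3 \left(5 F \left(1 + F\right) + F\right) = - 3 \left(F + 5 F \left(1 + F\right)\right) = - 3 F - 15 F \left(1 + F\right)$)
$\frac{375023}{195418 - 95433} + \frac{A{\left(E{\left(6 \right)} \right)}}{-269960} = \frac{375023}{195418 - 95433} + \frac{3 \left(\left(-1\right) 6\right) \left(-6 - 5 \left(\left(-1\right) 6\right)\right)}{-269960} = \frac{375023}{195418 - 95433} + 3 \left(-6\right) \left(-6 - -30\right) \left(- \frac{1}{269960}\right) = \frac{375023}{99985} + 3 \left(-6\right) \left(-6 + 30\right) \left(- \frac{1}{269960}\right) = 375023 \cdot \frac{1}{99985} + 3 \left(-6\right) 24 \left(- \frac{1}{269960}\right) = \frac{375023}{99985} - - \frac{54}{33745} = \frac{375023}{99985} + \frac{54}{33745} = \frac{506422013}{134959753}$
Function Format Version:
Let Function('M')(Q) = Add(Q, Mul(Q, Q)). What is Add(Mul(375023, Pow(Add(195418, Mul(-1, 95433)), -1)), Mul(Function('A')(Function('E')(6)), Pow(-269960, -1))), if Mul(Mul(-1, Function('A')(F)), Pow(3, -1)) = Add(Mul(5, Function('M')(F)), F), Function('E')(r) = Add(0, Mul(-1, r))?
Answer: Rational(506422013, 134959753) ≈ 3.7524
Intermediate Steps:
Function('M')(Q) = Add(Q, Pow(Q, 2))
Function('E')(r) = Mul(-1, r)
Function('A')(F) = Add(Mul(-3, F), Mul(-15, F, Add(1, F))) (Function('A')(F) = Mul(-3, Add(Mul(5, Mul(F, Add(1, F))), F)) = Mul(-3, Add(Mul(5, F, Add(1, F)), F)) = Mul(-3, Add(F, Mul(5, F, Add(1, F)))) = Add(Mul(-3, F), Mul(-15, F, Add(1, F))))
Add(Mul(375023, Pow(Add(195418, Mul(-1, 95433)), -1)), Mul(Function('A')(Function('E')(6)), Pow(-269960, -1))) = Add(Mul(375023, Pow(Add(195418, Mul(-1, 95433)), -1)), Mul(Mul(3, Mul(-1, 6), Add(-6, Mul(-5, Mul(-1, 6)))), Pow(-269960, -1))) = Add(Mul(375023, Pow(Add(195418, -95433), -1)), Mul(Mul(3, -6, Add(-6, Mul(-5, -6))), Rational(-1, 269960))) = Add(Mul(375023, Pow(99985, -1)), Mul(Mul(3, -6, Add(-6, 30)), Rational(-1, 269960))) = Add(Mul(375023, Rational(1, 99985)), Mul(Mul(3, -6, 24), Rational(-1, 269960))) = Add(Rational(375023, 99985), Mul(-432, Rational(-1, 269960))) = Add(Rational(375023, 99985), Rational(54, 33745)) = Rational(506422013, 134959753)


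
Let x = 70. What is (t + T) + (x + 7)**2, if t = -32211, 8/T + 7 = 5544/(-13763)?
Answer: -2677851674/101885 ≈ -26283.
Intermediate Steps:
T = -110104/101885 (T = 8/(-7 + 5544/(-13763)) = 8/(-7 + 5544*(-1/13763)) = 8/(-7 - 5544/13763) = 8/(-101885/13763) = 8*(-13763/101885) = -110104/101885 ≈ -1.0807)
(t + T) + (x + 7)**2 = (-32211 - 110104/101885) + (70 + 7)**2 = -3281927839/101885 + 77**2 = -3281927839/101885 + 5929 = -2677851674/101885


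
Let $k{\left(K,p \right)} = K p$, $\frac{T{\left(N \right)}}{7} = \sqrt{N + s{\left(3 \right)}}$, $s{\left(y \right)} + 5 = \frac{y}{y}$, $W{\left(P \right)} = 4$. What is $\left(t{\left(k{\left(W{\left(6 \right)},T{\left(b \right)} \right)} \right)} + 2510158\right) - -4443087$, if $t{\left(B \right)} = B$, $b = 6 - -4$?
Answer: $6953245 + 28 \sqrt{6} \approx 6.9533 \cdot 10^{6}$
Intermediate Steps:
$b = 10$ ($b = 6 + 4 = 10$)
$s{\left(y \right)} = -4$ ($s{\left(y \right)} = -5 + \frac{y}{y} = -5 + 1 = -4$)
$T{\left(N \right)} = 7 \sqrt{-4 + N}$ ($T{\left(N \right)} = 7 \sqrt{N - 4} = 7 \sqrt{-4 + N}$)
$\left(t{\left(k{\left(W{\left(6 \right)},T{\left(b \right)} \right)} \right)} + 2510158\right) - -4443087 = \left(4 \cdot 7 \sqrt{-4 + 10} + 2510158\right) - -4443087 = \left(4 \cdot 7 \sqrt{6} + 2510158\right) + 4443087 = \left(28 \sqrt{6} + 2510158\right) + 4443087 = \left(2510158 + 28 \sqrt{6}\right) + 4443087 = 6953245 + 28 \sqrt{6}$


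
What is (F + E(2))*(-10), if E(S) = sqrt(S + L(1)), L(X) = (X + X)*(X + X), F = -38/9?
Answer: 380/9 - 10*sqrt(6) ≈ 17.727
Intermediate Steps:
F = -38/9 (F = -38*1/9 = -38/9 ≈ -4.2222)
L(X) = 4*X**2 (L(X) = (2*X)*(2*X) = 4*X**2)
E(S) = sqrt(4 + S) (E(S) = sqrt(S + 4*1**2) = sqrt(S + 4*1) = sqrt(S + 4) = sqrt(4 + S))
(F + E(2))*(-10) = (-38/9 + sqrt(4 + 2))*(-10) = (-38/9 + sqrt(6))*(-10) = 380/9 - 10*sqrt(6)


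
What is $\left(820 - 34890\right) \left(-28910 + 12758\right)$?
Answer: $550298640$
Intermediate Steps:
$\left(820 - 34890\right) \left(-28910 + 12758\right) = \left(-34070\right) \left(-16152\right) = 550298640$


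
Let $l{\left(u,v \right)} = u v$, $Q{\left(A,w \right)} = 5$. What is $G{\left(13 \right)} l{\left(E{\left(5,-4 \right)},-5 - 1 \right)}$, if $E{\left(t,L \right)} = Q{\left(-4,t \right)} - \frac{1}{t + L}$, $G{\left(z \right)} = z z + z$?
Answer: $-4368$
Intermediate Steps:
$G{\left(z \right)} = z + z^{2}$ ($G{\left(z \right)} = z^{2} + z = z + z^{2}$)
$E{\left(t,L \right)} = 5 - \frac{1}{L + t}$ ($E{\left(t,L \right)} = 5 - \frac{1}{t + L} = 5 - \frac{1}{L + t}$)
$G{\left(13 \right)} l{\left(E{\left(5,-4 \right)},-5 - 1 \right)} = 13 \left(1 + 13\right) \frac{-1 + 5 \left(-4\right) + 5 \cdot 5}{-4 + 5} \left(-5 - 1\right) = 13 \cdot 14 \frac{-1 - 20 + 25}{1} \left(-6\right) = 182 \cdot 1 \cdot 4 \left(-6\right) = 182 \cdot 4 \left(-6\right) = 182 \left(-24\right) = -4368$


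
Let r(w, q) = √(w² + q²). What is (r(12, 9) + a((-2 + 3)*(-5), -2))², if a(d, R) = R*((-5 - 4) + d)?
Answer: 1849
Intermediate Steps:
a(d, R) = R*(-9 + d)
r(w, q) = √(q² + w²)
(r(12, 9) + a((-2 + 3)*(-5), -2))² = (√(9² + 12²) - 2*(-9 + (-2 + 3)*(-5)))² = (√(81 + 144) - 2*(-9 + 1*(-5)))² = (√225 - 2*(-9 - 5))² = (15 - 2*(-14))² = (15 + 28)² = 43² = 1849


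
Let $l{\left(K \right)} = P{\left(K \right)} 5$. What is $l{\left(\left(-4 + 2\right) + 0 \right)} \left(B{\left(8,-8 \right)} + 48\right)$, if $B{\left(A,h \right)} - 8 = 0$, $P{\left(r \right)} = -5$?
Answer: $-1400$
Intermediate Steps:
$B{\left(A,h \right)} = 8$ ($B{\left(A,h \right)} = 8 + 0 = 8$)
$l{\left(K \right)} = -25$ ($l{\left(K \right)} = \left(-5\right) 5 = -25$)
$l{\left(\left(-4 + 2\right) + 0 \right)} \left(B{\left(8,-8 \right)} + 48\right) = - 25 \left(8 + 48\right) = \left(-25\right) 56 = -1400$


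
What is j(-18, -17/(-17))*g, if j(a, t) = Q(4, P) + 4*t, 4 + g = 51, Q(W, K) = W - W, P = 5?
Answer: 188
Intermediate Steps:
Q(W, K) = 0
g = 47 (g = -4 + 51 = 47)
j(a, t) = 4*t (j(a, t) = 0 + 4*t = 4*t)
j(-18, -17/(-17))*g = (4*(-17/(-17)))*47 = (4*(-17*(-1/17)))*47 = (4*1)*47 = 4*47 = 188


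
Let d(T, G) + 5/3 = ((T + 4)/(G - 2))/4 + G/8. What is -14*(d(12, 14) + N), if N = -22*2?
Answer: 3661/6 ≈ 610.17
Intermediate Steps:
N = -44
d(T, G) = -5/3 + G/8 + (4 + T)/(4*(-2 + G)) (d(T, G) = -5/3 + (((T + 4)/(G - 2))/4 + G/8) = -5/3 + (((4 + T)/(-2 + G))*(¼) + G*(⅛)) = -5/3 + (((4 + T)/(-2 + G))*(¼) + G/8) = -5/3 + ((4 + T)/(4*(-2 + G)) + G/8) = -5/3 + (G/8 + (4 + T)/(4*(-2 + G))) = -5/3 + G/8 + (4 + T)/(4*(-2 + G)))
-14*(d(12, 14) + N) = -14*((104 - 46*14 + 3*14² + 6*12)/(24*(-2 + 14)) - 44) = -14*((1/24)*(104 - 644 + 3*196 + 72)/12 - 44) = -14*((1/24)*(1/12)*(104 - 644 + 588 + 72) - 44) = -14*((1/24)*(1/12)*120 - 44) = -14*(5/12 - 44) = -14*(-523/12) = 3661/6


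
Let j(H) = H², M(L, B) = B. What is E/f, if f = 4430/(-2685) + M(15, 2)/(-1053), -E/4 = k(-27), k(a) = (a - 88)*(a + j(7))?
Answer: -21676005/3538 ≈ -6126.6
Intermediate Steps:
k(a) = (-88 + a)*(49 + a) (k(a) = (a - 88)*(a + 7²) = (-88 + a)*(a + 49) = (-88 + a)*(49 + a))
E = 10120 (E = -4*(-4312 + (-27)² - 39*(-27)) = -4*(-4312 + 729 + 1053) = -4*(-2530) = 10120)
f = -311344/188487 (f = 4430/(-2685) + 2/(-1053) = 4430*(-1/2685) + 2*(-1/1053) = -886/537 - 2/1053 = -311344/188487 ≈ -1.6518)
E/f = 10120/(-311344/188487) = 10120*(-188487/311344) = -21676005/3538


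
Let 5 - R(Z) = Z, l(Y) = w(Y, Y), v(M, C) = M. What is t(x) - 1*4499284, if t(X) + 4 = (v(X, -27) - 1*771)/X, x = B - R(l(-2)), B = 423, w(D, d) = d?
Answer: -1871704163/416 ≈ -4.4993e+6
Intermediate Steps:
l(Y) = Y
R(Z) = 5 - Z
x = 416 (x = 423 - (5 - 1*(-2)) = 423 - (5 + 2) = 423 - 1*7 = 423 - 7 = 416)
t(X) = -4 + (-771 + X)/X (t(X) = -4 + (X - 1*771)/X = -4 + (X - 771)/X = -4 + (-771 + X)/X)
t(x) - 1*4499284 = (-3 - 771/416) - 1*4499284 = (-3 - 771*1/416) - 4499284 = (-3 - 771/416) - 4499284 = -2019/416 - 4499284 = -1871704163/416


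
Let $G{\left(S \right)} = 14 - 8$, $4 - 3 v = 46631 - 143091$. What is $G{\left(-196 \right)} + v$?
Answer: $\frac{96482}{3} \approx 32161.0$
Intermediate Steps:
$v = \frac{96464}{3}$ ($v = \frac{4}{3} - \frac{46631 - 143091}{3} = \frac{4}{3} - - \frac{96460}{3} = \frac{4}{3} + \frac{96460}{3} = \frac{96464}{3} \approx 32155.0$)
$G{\left(S \right)} = 6$ ($G{\left(S \right)} = 14 - 8 = 6$)
$G{\left(-196 \right)} + v = 6 + \frac{96464}{3} = \frac{96482}{3}$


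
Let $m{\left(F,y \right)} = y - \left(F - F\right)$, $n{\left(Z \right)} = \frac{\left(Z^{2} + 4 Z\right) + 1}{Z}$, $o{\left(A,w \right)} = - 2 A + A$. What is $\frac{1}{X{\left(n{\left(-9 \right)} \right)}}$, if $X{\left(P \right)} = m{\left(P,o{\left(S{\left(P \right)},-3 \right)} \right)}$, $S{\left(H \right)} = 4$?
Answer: $- \frac{1}{4} \approx -0.25$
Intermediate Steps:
$o{\left(A,w \right)} = - A$
$n{\left(Z \right)} = \frac{1 + Z^{2} + 4 Z}{Z}$
$m{\left(F,y \right)} = y$ ($m{\left(F,y \right)} = y - 0 = y + 0 = y$)
$X{\left(P \right)} = -4$ ($X{\left(P \right)} = \left(-1\right) 4 = -4$)
$\frac{1}{X{\left(n{\left(-9 \right)} \right)}} = \frac{1}{-4} = - \frac{1}{4}$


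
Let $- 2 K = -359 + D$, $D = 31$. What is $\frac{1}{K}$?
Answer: $\frac{1}{164} \approx 0.0060976$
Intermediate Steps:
$K = 164$ ($K = - \frac{-359 + 31}{2} = \left(- \frac{1}{2}\right) \left(-328\right) = 164$)
$\frac{1}{K} = \frac{1}{164}$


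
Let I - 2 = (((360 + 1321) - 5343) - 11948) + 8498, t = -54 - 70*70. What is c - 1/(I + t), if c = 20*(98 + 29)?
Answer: 30642561/12064 ≈ 2540.0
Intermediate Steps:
t = -4954 (t = -54 - 4900 = -4954)
I = -7110 (I = 2 + ((((360 + 1321) - 5343) - 11948) + 8498) = 2 + (((1681 - 5343) - 11948) + 8498) = 2 + ((-3662 - 11948) + 8498) = 2 + (-15610 + 8498) = 2 - 7112 = -7110)
c = 2540 (c = 20*127 = 2540)
c - 1/(I + t) = 2540 - 1/(-7110 - 4954) = 2540 - 1/(-12064) = 2540 - 1*(-1/12064) = 2540 + 1/12064 = 30642561/12064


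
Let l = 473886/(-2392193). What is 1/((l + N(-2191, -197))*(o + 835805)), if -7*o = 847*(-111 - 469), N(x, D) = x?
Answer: -2392193/4748963860062765 ≈ -5.0373e-10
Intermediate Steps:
l = -473886/2392193 (l = 473886*(-1/2392193) = -473886/2392193 ≈ -0.19810)
o = 70180 (o = -121*(-111 - 469) = -121*(-580) = -⅐*(-491260) = 70180)
1/((l + N(-2191, -197))*(o + 835805)) = 1/((-473886/2392193 - 2191)*(70180 + 835805)) = 1/(-5241768749/2392193*905985) = 1/(-4748963860062765/2392193) = -2392193/4748963860062765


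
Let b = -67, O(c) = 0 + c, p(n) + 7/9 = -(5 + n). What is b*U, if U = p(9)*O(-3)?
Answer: -8911/3 ≈ -2970.3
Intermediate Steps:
p(n) = -52/9 - n (p(n) = -7/9 - (5 + n) = -7/9 + (-5 - n) = -52/9 - n)
O(c) = c
U = 133/3 (U = (-52/9 - 1*9)*(-3) = (-52/9 - 9)*(-3) = -133/9*(-3) = 133/3 ≈ 44.333)
b*U = -67*133/3 = -8911/3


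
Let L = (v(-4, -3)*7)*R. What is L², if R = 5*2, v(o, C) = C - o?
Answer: 4900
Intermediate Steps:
R = 10
L = 70 (L = ((-3 - 1*(-4))*7)*10 = ((-3 + 4)*7)*10 = (1*7)*10 = 7*10 = 70)
L² = 70² = 4900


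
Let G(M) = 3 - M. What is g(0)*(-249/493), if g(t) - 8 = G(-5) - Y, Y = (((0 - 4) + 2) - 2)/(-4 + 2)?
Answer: -3486/493 ≈ -7.0710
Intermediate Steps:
Y = 2 (Y = ((-4 + 2) - 2)/(-2) = (-2 - 2)*(-1/2) = -4*(-1/2) = 2)
g(t) = 14 (g(t) = 8 + ((3 - 1*(-5)) - 1*2) = 8 + ((3 + 5) - 2) = 8 + (8 - 2) = 8 + 6 = 14)
g(0)*(-249/493) = 14*(-249/493) = -3486/493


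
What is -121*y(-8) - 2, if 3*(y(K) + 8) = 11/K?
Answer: 24515/24 ≈ 1021.5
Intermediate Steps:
y(K) = -8 + 11/(3*K) (y(K) = -8 + (11/K)/3 = -8 + 11/(3*K))
-121*y(-8) - 2 = -121*(-8 + (11/3)/(-8)) - 2 = -121*(-8 + (11/3)*(-1/8)) - 2 = -121*(-8 - 11/24) - 2 = -121*(-203/24) - 2 = 24563/24 - 2 = 24515/24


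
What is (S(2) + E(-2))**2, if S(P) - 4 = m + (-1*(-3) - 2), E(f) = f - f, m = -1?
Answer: 16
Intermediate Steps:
E(f) = 0
S(P) = 4 (S(P) = 4 + (-1 + (-1*(-3) - 2)) = 4 + (-1 + (3 - 2)) = 4 + (-1 + 1) = 4 + 0 = 4)
(S(2) + E(-2))**2 = (4 + 0)**2 = 4**2 = 16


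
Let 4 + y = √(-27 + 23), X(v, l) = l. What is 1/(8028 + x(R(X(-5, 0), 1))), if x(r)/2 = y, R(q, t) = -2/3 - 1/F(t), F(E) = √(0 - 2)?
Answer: 2005/16080104 - I/16080104 ≈ 0.00012469 - 6.2189e-8*I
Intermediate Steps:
F(E) = I*√2 (F(E) = √(-2) = I*√2)
y = -4 + 2*I (y = -4 + √(-27 + 23) = -4 + √(-4) = -4 + 2*I ≈ -4.0 + 2.0*I)
R(q, t) = -⅔ + I*√2/2 (R(q, t) = -2/3 - 1/(I*√2) = -2*⅓ - (-1)*I*√2/2 = -⅔ + I*√2/2)
x(r) = -8 + 4*I (x(r) = 2*(-4 + 2*I) = -8 + 4*I)
1/(8028 + x(R(X(-5, 0), 1))) = 1/(8028 + (-8 + 4*I)) = 1/(8020 + 4*I) = (8020 - 4*I)/64320416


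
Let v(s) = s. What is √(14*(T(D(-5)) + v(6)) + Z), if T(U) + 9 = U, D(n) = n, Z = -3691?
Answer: I*√3803 ≈ 61.668*I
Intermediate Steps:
T(U) = -9 + U
√(14*(T(D(-5)) + v(6)) + Z) = √(14*((-9 - 5) + 6) - 3691) = √(14*(-14 + 6) - 3691) = √(14*(-8) - 3691) = √(-112 - 3691) = √(-3803) = I*√3803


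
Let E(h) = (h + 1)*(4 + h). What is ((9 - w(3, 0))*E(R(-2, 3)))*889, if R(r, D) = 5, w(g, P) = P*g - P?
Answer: 432054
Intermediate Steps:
w(g, P) = -P + P*g
E(h) = (1 + h)*(4 + h)
((9 - w(3, 0))*E(R(-2, 3)))*889 = ((9 - 0*(-1 + 3))*(4 + 5**2 + 5*5))*889 = ((9 - 0*2)*(4 + 25 + 25))*889 = ((9 - 1*0)*54)*889 = ((9 + 0)*54)*889 = (9*54)*889 = 486*889 = 432054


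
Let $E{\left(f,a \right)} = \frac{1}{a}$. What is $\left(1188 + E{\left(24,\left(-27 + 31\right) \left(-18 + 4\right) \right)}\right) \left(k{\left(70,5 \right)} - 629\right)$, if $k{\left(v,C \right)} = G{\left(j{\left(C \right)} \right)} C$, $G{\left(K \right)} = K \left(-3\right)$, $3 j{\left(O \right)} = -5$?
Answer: $- \frac{10045577}{14} \approx -7.1754 \cdot 10^{5}$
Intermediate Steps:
$j{\left(O \right)} = - \frac{5}{3}$ ($j{\left(O \right)} = \frac{1}{3} \left(-5\right) = - \frac{5}{3}$)
$G{\left(K \right)} = - 3 K$
$k{\left(v,C \right)} = 5 C$ ($k{\left(v,C \right)} = \left(-3\right) \left(- \frac{5}{3}\right) C = 5 C$)
$\left(1188 + E{\left(24,\left(-27 + 31\right) \left(-18 + 4\right) \right)}\right) \left(k{\left(70,5 \right)} - 629\right) = \left(1188 + \frac{1}{\left(-27 + 31\right) \left(-18 + 4\right)}\right) \left(5 \cdot 5 - 629\right) = \left(1188 + \frac{1}{4 \left(-14\right)}\right) \left(25 - 629\right) = \left(1188 + \frac{1}{-56}\right) \left(-604\right) = \left(1188 - \frac{1}{56}\right) \left(-604\right) = \frac{66527}{56} \left(-604\right) = - \frac{10045577}{14}$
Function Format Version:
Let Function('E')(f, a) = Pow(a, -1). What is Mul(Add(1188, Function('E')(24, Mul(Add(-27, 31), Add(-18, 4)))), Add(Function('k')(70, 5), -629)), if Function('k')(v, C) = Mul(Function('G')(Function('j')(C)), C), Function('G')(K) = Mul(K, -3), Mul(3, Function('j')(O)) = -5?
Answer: Rational(-10045577, 14) ≈ -7.1754e+5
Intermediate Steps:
Function('j')(O) = Rational(-5, 3) (Function('j')(O) = Mul(Rational(1, 3), -5) = Rational(-5, 3))
Function('G')(K) = Mul(-3, K)
Function('k')(v, C) = Mul(5, C) (Function('k')(v, C) = Mul(Mul(-3, Rational(-5, 3)), C) = Mul(5, C))
Mul(Add(1188, Function('E')(24, Mul(Add(-27, 31), Add(-18, 4)))), Add(Function('k')(70, 5), -629)) = Mul(Add(1188, Pow(Mul(Add(-27, 31), Add(-18, 4)), -1)), Add(Mul(5, 5), -629)) = Mul(Add(1188, Pow(Mul(4, -14), -1)), Add(25, -629)) = Mul(Add(1188, Pow(-56, -1)), -604) = Mul(Add(1188, Rational(-1, 56)), -604) = Mul(Rational(66527, 56), -604) = Rational(-10045577, 14)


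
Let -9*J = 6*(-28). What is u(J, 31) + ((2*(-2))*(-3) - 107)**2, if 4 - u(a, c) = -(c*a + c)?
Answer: 28916/3 ≈ 9638.7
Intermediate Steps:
J = 56/3 (J = -2*(-28)/3 = -1/9*(-168) = 56/3 ≈ 18.667)
u(a, c) = 4 + c + a*c (u(a, c) = 4 - (-1)*(c*a + c) = 4 - (-1)*(a*c + c) = 4 - (-1)*(c + a*c) = 4 - (-c - a*c) = 4 + (c + a*c) = 4 + c + a*c)
u(J, 31) + ((2*(-2))*(-3) - 107)**2 = (4 + 31 + (56/3)*31) + ((2*(-2))*(-3) - 107)**2 = (4 + 31 + 1736/3) + (-4*(-3) - 107)**2 = 1841/3 + (12 - 107)**2 = 1841/3 + (-95)**2 = 1841/3 + 9025 = 28916/3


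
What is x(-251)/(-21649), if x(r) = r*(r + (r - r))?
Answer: -63001/21649 ≈ -2.9101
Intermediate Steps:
x(r) = r**2 (x(r) = r*(r + 0) = r*r = r**2)
x(-251)/(-21649) = (-251)**2/(-21649) = 63001*(-1/21649) = -63001/21649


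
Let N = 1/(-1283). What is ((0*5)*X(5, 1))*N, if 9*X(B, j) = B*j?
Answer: 0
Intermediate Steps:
X(B, j) = B*j/9 (X(B, j) = (B*j)/9 = B*j/9)
N = -1/1283 ≈ -0.00077942
((0*5)*X(5, 1))*N = ((0*5)*((1/9)*5*1))*(-1/1283) = (0*(5/9))*(-1/1283) = 0*(-1/1283) = 0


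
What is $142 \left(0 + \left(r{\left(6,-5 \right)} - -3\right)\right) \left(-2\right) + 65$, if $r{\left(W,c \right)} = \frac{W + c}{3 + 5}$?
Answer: $- \frac{1645}{2} \approx -822.5$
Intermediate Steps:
$r{\left(W,c \right)} = \frac{W}{8} + \frac{c}{8}$ ($r{\left(W,c \right)} = \frac{W + c}{8} = \left(W + c\right) \frac{1}{8} = \frac{W}{8} + \frac{c}{8}$)
$142 \left(0 + \left(r{\left(6,-5 \right)} - -3\right)\right) \left(-2\right) + 65 = 142 \left(0 + \left(\left(\frac{1}{8} \cdot 6 + \frac{1}{8} \left(-5\right)\right) - -3\right)\right) \left(-2\right) + 65 = 142 \left(0 + \left(\left(\frac{3}{4} - \frac{5}{8}\right) + 3\right)\right) \left(-2\right) + 65 = 142 \left(0 + \left(\frac{1}{8} + 3\right)\right) \left(-2\right) + 65 = 142 \left(0 + \frac{25}{8}\right) \left(-2\right) + 65 = 142 \cdot \frac{25}{8} \left(-2\right) + 65 = 142 \left(- \frac{25}{4}\right) + 65 = - \frac{1775}{2} + 65 = - \frac{1645}{2}$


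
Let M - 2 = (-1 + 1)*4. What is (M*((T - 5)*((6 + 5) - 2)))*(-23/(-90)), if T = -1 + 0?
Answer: -138/5 ≈ -27.600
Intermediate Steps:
T = -1
M = 2 (M = 2 + (-1 + 1)*4 = 2 + 0*4 = 2 + 0 = 2)
(M*((T - 5)*((6 + 5) - 2)))*(-23/(-90)) = (2*((-1 - 5)*((6 + 5) - 2)))*(-23/(-90)) = (2*(-6*(11 - 2)))*(-23*(-1/90)) = (2*(-6*9))*(23/90) = (2*(-54))*(23/90) = -108*23/90 = -138/5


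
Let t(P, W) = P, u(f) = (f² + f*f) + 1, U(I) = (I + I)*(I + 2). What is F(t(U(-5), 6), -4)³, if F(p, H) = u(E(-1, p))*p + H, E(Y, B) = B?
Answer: 157691557529576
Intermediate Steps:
U(I) = 2*I*(2 + I) (U(I) = (2*I)*(2 + I) = 2*I*(2 + I))
u(f) = 1 + 2*f² (u(f) = (f² + f²) + 1 = 2*f² + 1 = 1 + 2*f²)
F(p, H) = H + p*(1 + 2*p²) (F(p, H) = (1 + 2*p²)*p + H = p*(1 + 2*p²) + H = H + p*(1 + 2*p²))
F(t(U(-5), 6), -4)³ = (-4 + 2*(-5)*(2 - 5) + 2*(2*(-5)*(2 - 5))³)³ = (-4 + 2*(-5)*(-3) + 2*(2*(-5)*(-3))³)³ = (-4 + 30 + 2*30³)³ = (-4 + 30 + 2*27000)³ = (-4 + 30 + 54000)³ = 54026³ = 157691557529576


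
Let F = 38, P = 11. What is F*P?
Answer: 418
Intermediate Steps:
F*P = 38*11 = 418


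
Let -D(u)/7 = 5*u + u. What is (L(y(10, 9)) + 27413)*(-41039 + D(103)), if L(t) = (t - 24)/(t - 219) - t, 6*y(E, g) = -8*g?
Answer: -95798949005/77 ≈ -1.2441e+9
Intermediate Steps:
y(E, g) = -4*g/3 (y(E, g) = (-8*g)/6 = -4*g/3)
L(t) = -t + (-24 + t)/(-219 + t) (L(t) = (-24 + t)/(-219 + t) - t = -t + (-24 + t)/(-219 + t))
D(u) = -42*u (D(u) = -7*(5*u + u) = -42*u)
(L(y(10, 9)) + 27413)*(-41039 + D(103)) = ((-24 - (-4/3*9)² + 220*(-4/3*9))/(-219 - 4/3*9) + 27413)*(-41039 - 42*103) = ((-24 - 1*(-12)² + 220*(-12))/(-219 - 12) + 27413)*(-41039 - 4326) = ((-24 - 1*144 - 2640)/(-231) + 27413)*(-45365) = (-(-24 - 144 - 2640)/231 + 27413)*(-45365) = (-1/231*(-2808) + 27413)*(-45365) = (936/77 + 27413)*(-45365) = (2111737/77)*(-45365) = -95798949005/77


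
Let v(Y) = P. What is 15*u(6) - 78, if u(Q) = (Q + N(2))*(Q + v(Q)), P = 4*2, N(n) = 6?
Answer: 2442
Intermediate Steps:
P = 8
v(Y) = 8
u(Q) = (6 + Q)*(8 + Q) (u(Q) = (Q + 6)*(Q + 8) = (6 + Q)*(8 + Q))
15*u(6) - 78 = 15*(48 + 6**2 + 14*6) - 78 = 15*(48 + 36 + 84) - 78 = 15*168 - 78 = 2520 - 78 = 2442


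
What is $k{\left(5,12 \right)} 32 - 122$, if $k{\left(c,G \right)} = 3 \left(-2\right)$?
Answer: $-314$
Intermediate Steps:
$k{\left(c,G \right)} = -6$
$k{\left(5,12 \right)} 32 - 122 = \left(-6\right) 32 - 122 = -192 - 122 = -314$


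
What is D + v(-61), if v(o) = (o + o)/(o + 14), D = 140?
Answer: 6702/47 ≈ 142.60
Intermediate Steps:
v(o) = 2*o/(14 + o) (v(o) = (2*o)/(14 + o) = 2*o/(14 + o))
D + v(-61) = 140 + 2*(-61)/(14 - 61) = 140 + 2*(-61)/(-47) = 140 + 2*(-61)*(-1/47) = 140 + 122/47 = 6702/47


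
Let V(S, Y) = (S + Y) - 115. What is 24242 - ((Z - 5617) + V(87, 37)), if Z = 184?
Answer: 29666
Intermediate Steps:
V(S, Y) = -115 + S + Y
24242 - ((Z - 5617) + V(87, 37)) = 24242 - ((184 - 5617) + (-115 + 87 + 37)) = 24242 - (-5433 + 9) = 24242 - 1*(-5424) = 24242 + 5424 = 29666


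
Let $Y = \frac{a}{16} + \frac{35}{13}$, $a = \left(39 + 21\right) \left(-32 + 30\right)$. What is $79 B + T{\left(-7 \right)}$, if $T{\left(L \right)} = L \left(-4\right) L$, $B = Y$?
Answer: $- \frac{14971}{26} \approx -575.81$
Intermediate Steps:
$a = -120$ ($a = 60 \left(-2\right) = -120$)
$Y = - \frac{125}{26}$ ($Y = - \frac{120}{16} + \frac{35}{13} = \left(-120\right) \frac{1}{16} + 35 \cdot \frac{1}{13} = - \frac{15}{2} + \frac{35}{13} = - \frac{125}{26} \approx -4.8077$)
$B = - \frac{125}{26} \approx -4.8077$
$T{\left(L \right)} = - 4 L^{2}$ ($T{\left(L \right)} = - 4 L L = - 4 L^{2}$)
$79 B + T{\left(-7 \right)} = 79 \left(- \frac{125}{26}\right) - 4 \left(-7\right)^{2} = - \frac{9875}{26} - 196 = - \frac{14971}{26}$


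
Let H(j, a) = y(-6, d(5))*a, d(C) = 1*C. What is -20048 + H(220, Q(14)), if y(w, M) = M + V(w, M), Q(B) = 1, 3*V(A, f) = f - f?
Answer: -20043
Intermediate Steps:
d(C) = C
V(A, f) = 0 (V(A, f) = (f - f)/3 = (1/3)*0 = 0)
y(w, M) = M (y(w, M) = M + 0 = M)
H(j, a) = 5*a
-20048 + H(220, Q(14)) = -20048 + 5*1 = -20048 + 5 = -20043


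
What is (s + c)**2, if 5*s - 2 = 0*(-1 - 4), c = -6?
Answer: 784/25 ≈ 31.360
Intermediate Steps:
s = 2/5 (s = 2/5 + (0*(-1 - 4))/5 = 2/5 + (0*(-5))/5 = 2/5 + (1/5)*0 = 2/5 + 0 = 2/5 ≈ 0.40000)
(s + c)**2 = (2/5 - 6)**2 = (-28/5)**2 = 784/25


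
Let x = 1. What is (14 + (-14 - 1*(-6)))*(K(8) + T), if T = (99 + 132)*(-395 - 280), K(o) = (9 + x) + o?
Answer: -935442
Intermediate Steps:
K(o) = 10 + o (K(o) = (9 + 1) + o = 10 + o)
T = -155925 (T = 231*(-675) = -155925)
(14 + (-14 - 1*(-6)))*(K(8) + T) = (14 + (-14 - 1*(-6)))*((10 + 8) - 155925) = (14 + (-14 + 6))*(18 - 155925) = (14 - 8)*(-155907) = 6*(-155907) = -935442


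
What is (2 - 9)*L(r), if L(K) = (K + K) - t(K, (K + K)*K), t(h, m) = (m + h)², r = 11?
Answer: 447909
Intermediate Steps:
t(h, m) = (h + m)²
L(K) = -(K + 2*K²)² + 2*K (L(K) = (K + K) - (K + (K + K)*K)² = 2*K - (K + (2*K)*K)² = 2*K - (K + 2*K²)² = -(K + 2*K²)² + 2*K)
(2 - 9)*L(r) = (2 - 9)*(11*(2 - 1*11*(1 + 2*11)²)) = -77*(2 - 1*11*(1 + 22)²) = -77*(2 - 1*11*23²) = -77*(2 - 1*11*529) = -77*(2 - 5819) = -77*(-5817) = -7*(-63987) = 447909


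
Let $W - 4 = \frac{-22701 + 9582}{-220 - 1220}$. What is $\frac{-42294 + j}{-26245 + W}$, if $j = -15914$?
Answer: $\frac{27939840}{12591307} \approx 2.219$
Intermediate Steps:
$W = \frac{6293}{480}$ ($W = 4 + \frac{-22701 + 9582}{-220 - 1220} = 4 - \frac{13119}{-1440} = 4 - - \frac{4373}{480} = 4 + \frac{4373}{480} = \frac{6293}{480} \approx 13.11$)
$\frac{-42294 + j}{-26245 + W} = \frac{-42294 - 15914}{-26245 + \frac{6293}{480}} = - \frac{58208}{- \frac{12591307}{480}} = \left(-58208\right) \left(- \frac{480}{12591307}\right) = \frac{27939840}{12591307}$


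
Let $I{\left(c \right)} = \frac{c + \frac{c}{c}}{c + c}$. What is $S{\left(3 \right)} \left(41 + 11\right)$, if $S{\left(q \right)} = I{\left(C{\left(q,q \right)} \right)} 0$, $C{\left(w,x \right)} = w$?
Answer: $0$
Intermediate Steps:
$I{\left(c \right)} = \frac{1 + c}{2 c}$ ($I{\left(c \right)} = \frac{c + 1}{2 c} = \left(1 + c\right) \frac{1}{2 c} = \frac{1 + c}{2 c}$)
$S{\left(q \right)} = 0$ ($S{\left(q \right)} = \frac{1 + q}{2 q} 0 = 0$)
$S{\left(3 \right)} \left(41 + 11\right) = 0 \left(41 + 11\right) = 0 \cdot 52 = 0$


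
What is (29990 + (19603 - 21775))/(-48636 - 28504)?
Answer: -1987/5510 ≈ -0.36062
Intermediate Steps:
(29990 + (19603 - 21775))/(-48636 - 28504) = (29990 - 2172)/(-77140) = 27818*(-1/77140) = -1987/5510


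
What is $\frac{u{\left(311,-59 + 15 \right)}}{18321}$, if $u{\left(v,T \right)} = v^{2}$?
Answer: $\frac{96721}{18321} \approx 5.2792$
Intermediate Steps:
$\frac{u{\left(311,-59 + 15 \right)}}{18321} = \frac{311^{2}}{18321} = 96721 \cdot \frac{1}{18321} = \frac{96721}{18321}$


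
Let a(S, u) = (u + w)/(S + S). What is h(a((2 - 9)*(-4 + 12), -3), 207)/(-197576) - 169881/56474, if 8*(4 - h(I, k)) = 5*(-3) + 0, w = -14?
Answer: -7897585939/2625389888 ≈ -3.0082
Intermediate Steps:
a(S, u) = (-14 + u)/(2*S) (a(S, u) = (u - 14)/(S + S) = (-14 + u)/((2*S)) = (-14 + u)*(1/(2*S)) = (-14 + u)/(2*S))
h(I, k) = 47/8 (h(I, k) = 4 - (5*(-3) + 0)/8 = 4 - (-15 + 0)/8 = 4 - ⅛*(-15) = 4 + 15/8 = 47/8)
h(a((2 - 9)*(-4 + 12), -3), 207)/(-197576) - 169881/56474 = (47/8)/(-197576) - 169881/56474 = (47/8)*(-1/197576) - 169881*1/56474 = -47/1580608 - 9993/3322 = -7897585939/2625389888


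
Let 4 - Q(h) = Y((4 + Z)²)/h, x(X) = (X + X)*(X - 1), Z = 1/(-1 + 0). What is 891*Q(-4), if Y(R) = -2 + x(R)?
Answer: 70389/2 ≈ 35195.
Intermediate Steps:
Z = -1 (Z = 1/(-1) = -1)
x(X) = 2*X*(-1 + X) (x(X) = (2*X)*(-1 + X) = 2*X*(-1 + X))
Y(R) = -2 + 2*R*(-1 + R)
Q(h) = 4 - 142/h (Q(h) = 4 - (-2 + 2*(4 - 1)²*(-1 + (4 - 1)²))/h = 4 - (-2 + 2*3²*(-1 + 3²))/h = 4 - (-2 + 2*9*(-1 + 9))/h = 4 - (-2 + 2*9*8)/h = 4 - (-2 + 144)/h = 4 - 142/h)
891*Q(-4) = 891*(4 - 142/(-4)) = 891*(4 - 142*(-¼)) = 891*(4 + 71/2) = 891*(79/2) = 70389/2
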